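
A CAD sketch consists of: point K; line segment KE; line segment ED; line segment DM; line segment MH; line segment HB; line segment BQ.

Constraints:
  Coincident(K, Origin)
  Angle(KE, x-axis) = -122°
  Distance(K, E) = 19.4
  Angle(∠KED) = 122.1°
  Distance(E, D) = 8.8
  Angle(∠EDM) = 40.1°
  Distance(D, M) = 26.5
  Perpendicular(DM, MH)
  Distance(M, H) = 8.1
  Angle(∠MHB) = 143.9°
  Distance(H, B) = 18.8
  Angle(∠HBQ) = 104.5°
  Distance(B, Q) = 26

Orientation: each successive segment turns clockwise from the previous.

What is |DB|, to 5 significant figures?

27.934

K is at the origin; KE runs at -122.0° with length 19.4, so E = (-10.280, -16.452). ∠KED = 122.1° gives ED at -179.90° from the x-axis; with |ED| = 8.8, D = (-19.080, -16.467). ∠EDM = 40.1° gives DM at 40.200° from the x-axis; with |DM| = 26.5, M = (1.1602, 0.63714). DM is perpendicular to MH, so MH runs at -49.800°; with |MH| = 8.1, H = (6.3884, -5.5496). ∠MHB = 143.9° gives HB at -85.900° from the x-axis; with |HB| = 18.8, B = (7.7325, -24.301). Then |DB| = |B − D| = 27.934.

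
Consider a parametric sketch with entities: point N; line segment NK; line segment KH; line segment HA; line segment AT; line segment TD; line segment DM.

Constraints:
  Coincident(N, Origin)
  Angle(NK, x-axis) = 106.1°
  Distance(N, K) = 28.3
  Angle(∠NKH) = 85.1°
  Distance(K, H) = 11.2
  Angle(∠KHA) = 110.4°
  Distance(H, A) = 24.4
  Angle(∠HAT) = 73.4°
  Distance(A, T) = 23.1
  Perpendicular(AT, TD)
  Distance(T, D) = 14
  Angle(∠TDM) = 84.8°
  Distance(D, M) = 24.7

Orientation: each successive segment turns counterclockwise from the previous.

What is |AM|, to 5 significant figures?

11.856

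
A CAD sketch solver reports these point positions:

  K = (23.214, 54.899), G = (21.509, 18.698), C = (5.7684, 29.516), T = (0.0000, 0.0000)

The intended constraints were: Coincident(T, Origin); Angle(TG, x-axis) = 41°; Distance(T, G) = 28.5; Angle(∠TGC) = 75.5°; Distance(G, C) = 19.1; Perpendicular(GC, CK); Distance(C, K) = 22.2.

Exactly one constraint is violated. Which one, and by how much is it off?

Distance(C, K) = 22.2 — off by 8.60.

T = (0.00, 0.00) ✓; TG at 41.00° ✓; |TG| = 28.50 ✓; ∠TGC = 75.50° ✓; |GC| = 19.10 ✓; ∠(GC, CK) = 90.00° ✓; |CK| = 30.80 ✗.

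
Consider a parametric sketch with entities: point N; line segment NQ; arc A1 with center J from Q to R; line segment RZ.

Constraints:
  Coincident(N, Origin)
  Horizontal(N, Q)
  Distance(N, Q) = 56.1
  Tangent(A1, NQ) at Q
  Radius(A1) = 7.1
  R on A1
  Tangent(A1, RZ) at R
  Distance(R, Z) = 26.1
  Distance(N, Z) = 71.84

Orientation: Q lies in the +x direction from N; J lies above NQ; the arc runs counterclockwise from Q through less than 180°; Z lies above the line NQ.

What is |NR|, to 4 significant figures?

63.58

Checks: |JQ| = 7.100 ✓; |JR| = 7.100 ✓; ∠(JR, RZ) = 90.00° ✓; |RZ| = 26.10 ✓; |NZ| = 71.84 ✓.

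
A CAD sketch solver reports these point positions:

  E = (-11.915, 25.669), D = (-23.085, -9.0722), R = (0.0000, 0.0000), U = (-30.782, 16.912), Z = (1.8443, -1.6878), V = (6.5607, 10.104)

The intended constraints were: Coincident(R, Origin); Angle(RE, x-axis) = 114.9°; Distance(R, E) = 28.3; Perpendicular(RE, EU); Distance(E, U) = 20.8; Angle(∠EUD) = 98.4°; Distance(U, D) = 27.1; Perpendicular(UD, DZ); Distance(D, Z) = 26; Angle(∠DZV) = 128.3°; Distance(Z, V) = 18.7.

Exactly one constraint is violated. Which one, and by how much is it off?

Distance(Z, V) = 18.7 — off by 6.00.

R = (0.00, 0.00) ✓; RE at 114.9° ✓; |RE| = 28.30 ✓; ∠(RE, EU) = 90.00° ✓; |EU| = 20.80 ✓; ∠EUD = 98.40° ✓; |UD| = 27.10 ✓; ∠(UD, DZ) = 90.00° ✓; |DZ| = 26.00 ✓; ∠DZV = 128.3° ✓; |ZV| = 12.70 ✗.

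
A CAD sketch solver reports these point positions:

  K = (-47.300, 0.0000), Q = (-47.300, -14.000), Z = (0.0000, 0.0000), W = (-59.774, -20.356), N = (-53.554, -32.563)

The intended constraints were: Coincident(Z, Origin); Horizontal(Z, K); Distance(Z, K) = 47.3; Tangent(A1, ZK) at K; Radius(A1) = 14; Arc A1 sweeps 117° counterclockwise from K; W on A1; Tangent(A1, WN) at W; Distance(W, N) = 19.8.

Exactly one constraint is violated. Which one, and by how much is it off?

Distance(W, N) = 19.8 — off by 6.10.

Z = (0.00, 0.00) ✓; Z.y = 0.00, K.y = 0.00 ✓; |ZK| = 47.30 ✓; ∠(QK, KZ) = 90.00° ✓; |QK| = 14.00 ✓; bearing(Q→W) − bearing(Q→K) = 117.0° ✓; |QW| = 14.00 ✓; ∠(QW, WN) = 90.00° ✓; |WN| = 13.70 ✗.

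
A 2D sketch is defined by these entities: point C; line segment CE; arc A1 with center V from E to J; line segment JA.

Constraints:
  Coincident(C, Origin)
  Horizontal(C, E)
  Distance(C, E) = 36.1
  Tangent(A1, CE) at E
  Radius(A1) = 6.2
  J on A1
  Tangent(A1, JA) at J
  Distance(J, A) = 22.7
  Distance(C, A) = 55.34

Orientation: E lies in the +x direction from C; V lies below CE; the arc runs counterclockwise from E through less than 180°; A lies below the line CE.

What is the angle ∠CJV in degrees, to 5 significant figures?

113.16°

Checks: ∠(VE, EC) = 90.00° ✓; |VE| = 6.200 ✓; |VJ| = 6.200 ✓; ∠(VJ, JA) = 90.00° ✓; |JA| = 22.70 ✓; |CA| = 55.34 ✓.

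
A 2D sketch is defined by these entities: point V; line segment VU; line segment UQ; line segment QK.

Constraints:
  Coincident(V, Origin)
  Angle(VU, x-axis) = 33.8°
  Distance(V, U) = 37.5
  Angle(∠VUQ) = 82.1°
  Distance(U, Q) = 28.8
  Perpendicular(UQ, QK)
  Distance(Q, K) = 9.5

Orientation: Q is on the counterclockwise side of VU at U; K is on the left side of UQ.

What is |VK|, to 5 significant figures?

36.377

V is at the origin; VU runs at 33.8° with length 37.5, so U = 37.5·(cos 33.8°, sin 33.8°) = (31.162, 20.861). ∠VUQ = 82.1°, so UQ runs at 33.8° + (180° − 82.1°) = 131.70° from the x-axis; with |UQ| = 28.8, Q = U + 28.8·(cos 131.70°, sin 131.70°) = (12.003, 42.364). The perpendicularity gives QK at right angles to UQ; with |QK| = 9.5 on the left of UQ, K = Q + 9.5·(-0.74664, -0.66523) = (4.9102, 36.045). Then |VK| = |K − V| = 36.377.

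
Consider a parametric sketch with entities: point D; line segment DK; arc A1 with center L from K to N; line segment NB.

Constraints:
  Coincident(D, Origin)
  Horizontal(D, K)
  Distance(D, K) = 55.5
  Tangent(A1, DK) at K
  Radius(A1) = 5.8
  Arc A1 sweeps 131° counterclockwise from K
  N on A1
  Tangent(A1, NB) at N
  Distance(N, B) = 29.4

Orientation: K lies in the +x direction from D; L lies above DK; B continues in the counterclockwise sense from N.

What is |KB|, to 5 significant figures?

35.116

D is at the origin; D and K share the same y with |DK| = 55.5 and K on the +x side, so K = (55.500, 0.0000). A1 meets DK tangentially, so LK is at right angles to DK, so L = K + (0, 5.8) = (55.500, 5.8000). On A1, K sits at bearing -90° from L; a 131° counterclockwise sweep puts N at bearing 41°, so N = L + 5.8·(cos 41°, sin 41°) = (59.877, 9.6051). Since A1 is tangent to NB there, LN ⟂ NB, so NB runs along (−sin 41°, cos 41°); with |NB| = 29.4, B = (40.589, 31.794). Then |KB| = |B − K| = 35.116.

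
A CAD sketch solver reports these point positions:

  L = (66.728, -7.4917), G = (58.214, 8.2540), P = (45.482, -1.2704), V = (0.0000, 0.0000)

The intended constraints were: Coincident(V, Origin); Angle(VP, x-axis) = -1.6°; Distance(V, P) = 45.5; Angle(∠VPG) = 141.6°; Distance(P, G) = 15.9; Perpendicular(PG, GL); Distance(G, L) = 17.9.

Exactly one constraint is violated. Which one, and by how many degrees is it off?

Perpendicular(PG, GL) — off by 8.40°.

V = (0.00, 0.00) ✓; VP at -1.600° ✓; |VP| = 45.50 ✓; ∠VPG = 141.6° ✓; |PG| = 15.90 ✓; ∠(PG, GL) = 98.40° ✗; |GL| = 17.90 ✓.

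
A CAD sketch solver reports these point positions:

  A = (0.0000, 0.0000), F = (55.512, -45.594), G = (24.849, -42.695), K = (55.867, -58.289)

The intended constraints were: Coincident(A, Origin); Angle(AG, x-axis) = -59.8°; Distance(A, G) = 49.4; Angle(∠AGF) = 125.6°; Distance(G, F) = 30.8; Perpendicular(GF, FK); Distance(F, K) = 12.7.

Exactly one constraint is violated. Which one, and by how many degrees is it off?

Perpendicular(GF, FK) — off by 7.00°.

A = (0.00, 0.00) ✓; AG at -59.80° ✓; |AG| = 49.40 ✓; ∠AGF = 125.6° ✓; |GF| = 30.80 ✓; ∠(GF, FK) = 83.00° ✗; |FK| = 12.70 ✓.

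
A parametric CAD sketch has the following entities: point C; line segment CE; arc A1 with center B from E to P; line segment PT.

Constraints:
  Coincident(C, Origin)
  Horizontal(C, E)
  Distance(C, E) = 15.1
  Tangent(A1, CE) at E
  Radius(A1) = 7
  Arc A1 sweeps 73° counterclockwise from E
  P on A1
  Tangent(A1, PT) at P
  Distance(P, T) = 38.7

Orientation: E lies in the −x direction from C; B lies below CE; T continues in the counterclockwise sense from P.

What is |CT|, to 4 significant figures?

53.45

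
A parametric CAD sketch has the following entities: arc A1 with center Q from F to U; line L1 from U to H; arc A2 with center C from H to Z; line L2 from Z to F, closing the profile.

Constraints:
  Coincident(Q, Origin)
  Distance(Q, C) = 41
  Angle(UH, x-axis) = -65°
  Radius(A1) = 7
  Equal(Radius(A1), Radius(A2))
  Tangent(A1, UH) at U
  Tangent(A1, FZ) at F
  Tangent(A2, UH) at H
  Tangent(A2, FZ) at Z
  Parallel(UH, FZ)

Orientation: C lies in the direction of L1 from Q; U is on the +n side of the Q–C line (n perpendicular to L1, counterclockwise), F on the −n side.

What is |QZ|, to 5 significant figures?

41.593

Tangency of A1 to both parallel lines with radius 7.0 puts U and F at Q ± 7.0·n: U = (6.3442, 2.9583), F = (-6.3442, -2.9583). Equal radii place H and Z the same way about C: H = C + 7.0·n = (23.672, -34.200), Z = C − 7.0·n = (10.983, -40.117). Then |QZ| = |Z − Q| = 41.593.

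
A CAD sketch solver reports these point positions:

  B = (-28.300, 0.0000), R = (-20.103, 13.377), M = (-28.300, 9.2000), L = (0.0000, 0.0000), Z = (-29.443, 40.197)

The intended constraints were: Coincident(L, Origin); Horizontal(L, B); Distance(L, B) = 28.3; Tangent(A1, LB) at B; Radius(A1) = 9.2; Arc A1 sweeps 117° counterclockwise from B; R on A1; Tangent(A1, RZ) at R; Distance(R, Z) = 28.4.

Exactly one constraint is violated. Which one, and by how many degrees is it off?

Tangent(A1, RZ) at R — off by 7.80°.

L = (0.00, 0.00) ✓; L.y = 0.00, B.y = 0.00 ✓; |LB| = 28.30 ✓; ∠(MB, BL) = 90.00° ✓; |MB| = 9.200 ✓; bearing(M→R) − bearing(M→B) = 117.0° ✓; |MR| = 9.200 ✓; ∠(MR, RZ) = 97.80° ✗; |RZ| = 28.40 ✓.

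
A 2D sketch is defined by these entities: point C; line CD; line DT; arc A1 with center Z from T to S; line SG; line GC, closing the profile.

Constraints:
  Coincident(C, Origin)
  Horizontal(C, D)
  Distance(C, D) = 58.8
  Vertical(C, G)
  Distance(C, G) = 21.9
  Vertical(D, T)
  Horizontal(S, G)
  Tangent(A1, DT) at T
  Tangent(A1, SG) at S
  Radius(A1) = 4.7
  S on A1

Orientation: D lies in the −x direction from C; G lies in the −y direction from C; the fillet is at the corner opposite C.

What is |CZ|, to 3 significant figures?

56.8

C is at the origin; CD is horizontal with |CD| = 58.8 and D on the −x side, so D = (-58.8, 0.00). C and G share the same x with |CG| = 21.9 and G on the −y side, so G = (0.00, -21.9). The virtual corner opposite C is at (-58.8, -21.9). Since A1 is tangent to DT there, ZT ⟂ DT and the tangent condition forces ZS to be normal to SG, with radius 4.7, so the center Z sits 4.7 in from both sides at Z = (-54.1, -17.2). Then |CZ| = |Z − C| = 56.8.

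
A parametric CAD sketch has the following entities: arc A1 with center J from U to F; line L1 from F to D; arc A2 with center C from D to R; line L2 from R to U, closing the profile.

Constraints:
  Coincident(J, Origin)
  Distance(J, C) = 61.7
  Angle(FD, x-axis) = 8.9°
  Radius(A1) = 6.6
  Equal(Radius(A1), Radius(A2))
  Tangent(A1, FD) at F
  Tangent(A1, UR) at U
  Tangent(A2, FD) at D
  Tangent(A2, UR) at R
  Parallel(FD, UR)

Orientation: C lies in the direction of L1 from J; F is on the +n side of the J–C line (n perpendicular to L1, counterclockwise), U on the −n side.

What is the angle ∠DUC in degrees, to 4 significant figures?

5.970°

The slot axis is L1's direction at 8.9°, so u = (cos 8.9°, sin 8.9°) = (0.9880, 0.1547) and n = (−sin 8.9°, cos 8.9°) = (-0.1547, 0.9880). J is at the origin and C lies 61.7 along u from J, so C = 61.7·u = (60.96, 9.546). Tangency of A1 to both parallel lines with radius 6.6 puts F and U at J ± 6.6·n: F = (-1.021, 6.521), U = (1.021, -6.521). Equal radii place D and R the same way about C: D = C + 6.6·n = (59.94, 16.07), R = C − 6.6·n = (61.98, 3.025). Then cos ∠DUC = UD·UC / (|UD||UC|), giving 5.970°.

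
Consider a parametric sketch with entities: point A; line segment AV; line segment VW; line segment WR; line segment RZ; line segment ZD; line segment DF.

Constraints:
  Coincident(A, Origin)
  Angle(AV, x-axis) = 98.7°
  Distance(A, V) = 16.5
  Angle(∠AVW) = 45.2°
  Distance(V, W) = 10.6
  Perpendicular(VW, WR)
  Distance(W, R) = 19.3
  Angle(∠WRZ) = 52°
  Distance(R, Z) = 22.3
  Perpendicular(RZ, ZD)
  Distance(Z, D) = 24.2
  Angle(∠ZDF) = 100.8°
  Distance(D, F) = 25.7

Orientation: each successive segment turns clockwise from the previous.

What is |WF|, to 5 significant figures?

20.260

A is at the origin; AV runs at 98.7° with length 16.5, so V = (-2.4958, 16.310). ∠AVW = 45.2° gives VW at -36.100° from the x-axis; with |VW| = 10.6, W = (6.0689, 10.065). The perpendicularity gives WR at right angles to VW, so WR runs at -126.10°; with |WR| = 19.3, R = (-5.3026, -5.5295). ∠WRZ = 52.0° gives RZ at 105.90° from the x-axis; with |RZ| = 22.3, Z = (-11.412, 15.917). RZ is perpendicular to ZD, so ZD runs at 15.900°; with |ZD| = 24.2, D = (11.862, 22.547). ∠ZDF = 100.8° gives DF at -63.300° from the x-axis; with |DF| = 25.7, F = (23.410, -0.41254). Then |WF| = |F − W| = 20.260.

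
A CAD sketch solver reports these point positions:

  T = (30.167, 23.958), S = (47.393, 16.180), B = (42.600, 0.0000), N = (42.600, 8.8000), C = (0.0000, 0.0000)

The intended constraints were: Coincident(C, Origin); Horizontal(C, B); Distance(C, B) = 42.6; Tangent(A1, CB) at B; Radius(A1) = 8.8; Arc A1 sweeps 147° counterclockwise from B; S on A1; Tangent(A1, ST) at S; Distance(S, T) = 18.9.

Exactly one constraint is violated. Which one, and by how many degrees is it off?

Tangent(A1, ST) at S — off by 8.70°.

C = (0.00, 0.00) ✓; C.y = 0.00, B.y = 0.00 ✓; |CB| = 42.60 ✓; ∠(NB, BC) = 90.00° ✓; |NB| = 8.800 ✓; bearing(N→S) − bearing(N→B) = 147.0° ✓; |NS| = 8.800 ✓; ∠(NS, ST) = 81.30° ✗; |ST| = 18.90 ✓.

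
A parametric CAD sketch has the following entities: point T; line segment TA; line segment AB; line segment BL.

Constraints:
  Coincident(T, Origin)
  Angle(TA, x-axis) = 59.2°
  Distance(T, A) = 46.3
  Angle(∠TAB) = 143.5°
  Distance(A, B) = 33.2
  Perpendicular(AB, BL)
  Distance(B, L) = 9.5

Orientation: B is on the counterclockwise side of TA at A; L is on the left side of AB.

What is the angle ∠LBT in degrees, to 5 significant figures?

68.640°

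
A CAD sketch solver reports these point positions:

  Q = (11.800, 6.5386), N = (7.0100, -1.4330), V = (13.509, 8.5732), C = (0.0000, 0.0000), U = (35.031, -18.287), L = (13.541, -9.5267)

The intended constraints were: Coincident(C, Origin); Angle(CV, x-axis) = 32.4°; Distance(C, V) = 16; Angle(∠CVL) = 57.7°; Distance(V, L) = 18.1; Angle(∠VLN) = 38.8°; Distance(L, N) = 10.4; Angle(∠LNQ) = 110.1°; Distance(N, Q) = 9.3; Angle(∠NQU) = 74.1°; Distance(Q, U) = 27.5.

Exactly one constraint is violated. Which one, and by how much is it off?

Distance(Q, U) = 27.5 — off by 6.50.

C = (0.00, 0.00) ✓; CV at 32.40° ✓; |CV| = 16.00 ✓; ∠CVL = 57.70° ✓; |VL| = 18.10 ✓; ∠VLN = 38.80° ✓; |LN| = 10.40 ✓; ∠LNQ = 110.1° ✓; |NQ| = 9.300 ✓; ∠NQU = 74.10° ✓; |QU| = 34.00 ✗.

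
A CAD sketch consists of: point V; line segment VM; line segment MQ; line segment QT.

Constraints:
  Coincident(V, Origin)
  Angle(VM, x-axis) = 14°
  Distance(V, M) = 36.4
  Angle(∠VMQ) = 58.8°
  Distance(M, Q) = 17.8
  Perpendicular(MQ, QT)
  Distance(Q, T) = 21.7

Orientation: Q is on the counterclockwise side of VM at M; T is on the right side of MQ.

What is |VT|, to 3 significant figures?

52.8

∠VMQ = 58.8°, so MQ runs at 14.0° + (180° − 58.8°) = 135° from the x-axis; with |MQ| = 17.8, Q = M + 17.8·(cos 135°, sin 135°) = (22.7, 21.3). MQ ⟂ QT; with |QT| = 21.7 on the right of MQ, T = Q + 21.7·(0.705, 0.710) = (38.0, 36.7). Then |VT| = |T − V| = 52.8.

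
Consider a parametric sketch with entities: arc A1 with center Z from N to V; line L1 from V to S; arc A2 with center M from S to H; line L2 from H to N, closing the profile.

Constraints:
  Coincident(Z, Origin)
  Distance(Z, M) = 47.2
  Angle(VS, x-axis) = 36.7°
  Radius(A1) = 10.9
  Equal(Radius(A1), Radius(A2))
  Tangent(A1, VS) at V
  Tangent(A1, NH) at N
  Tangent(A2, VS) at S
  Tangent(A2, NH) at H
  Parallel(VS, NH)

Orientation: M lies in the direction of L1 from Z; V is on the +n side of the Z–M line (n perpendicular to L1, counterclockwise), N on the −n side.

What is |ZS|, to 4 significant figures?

48.44

Tangency of A1 to both parallel lines with radius 10.9 puts V and N at Z ± 10.9·n: V = (-6.514, 8.739), N = (6.514, -8.739). Equal radii place S and H the same way about M: S = M + 10.9·n = (31.33, 36.95), H = M − 10.9·n = (44.36, 19.47). Then |ZS| = |S − Z| = 48.44.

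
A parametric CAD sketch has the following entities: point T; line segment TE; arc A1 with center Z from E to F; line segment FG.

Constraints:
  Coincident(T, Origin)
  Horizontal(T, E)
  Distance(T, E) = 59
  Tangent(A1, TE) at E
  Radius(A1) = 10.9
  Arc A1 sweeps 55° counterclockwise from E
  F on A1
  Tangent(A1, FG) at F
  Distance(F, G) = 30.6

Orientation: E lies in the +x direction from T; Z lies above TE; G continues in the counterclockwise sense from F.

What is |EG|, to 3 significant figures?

39.8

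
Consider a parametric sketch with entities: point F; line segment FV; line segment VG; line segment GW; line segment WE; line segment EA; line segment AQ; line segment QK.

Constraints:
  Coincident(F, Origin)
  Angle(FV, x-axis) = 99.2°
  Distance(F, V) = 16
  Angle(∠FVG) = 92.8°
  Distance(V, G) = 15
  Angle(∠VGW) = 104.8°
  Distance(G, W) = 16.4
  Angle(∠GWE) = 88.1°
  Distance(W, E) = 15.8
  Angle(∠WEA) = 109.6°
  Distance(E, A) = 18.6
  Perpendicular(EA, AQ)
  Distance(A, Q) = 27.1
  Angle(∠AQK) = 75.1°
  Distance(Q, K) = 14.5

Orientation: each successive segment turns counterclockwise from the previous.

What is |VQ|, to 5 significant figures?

19.881

F is at the origin; FV runs at 99.2° with length 16.0, so V = (-2.5581, 15.794). ∠FVG = 92.8° gives VG at -173.60° from the x-axis; with |VG| = 15.0, G = (-17.465, 14.122). ∠VGW = 104.8° gives GW at -98.400° from the x-axis; with |GW| = 16.4, W = (-19.860, -2.1019). ∠GWE = 88.1° gives WE at -6.5000° from the x-axis; with |WE| = 15.8, E = (-4.1619, -3.8905). ∠WEA = 109.6° gives EA at 63.900° from the x-axis; with |EA| = 18.6, A = (4.0209, 12.813). EA is perpendicular to AQ, so AQ runs at 153.90°; with |AQ| = 27.1, Q = (-20.316, 24.735). Then |VQ| = |Q − V| = 19.881.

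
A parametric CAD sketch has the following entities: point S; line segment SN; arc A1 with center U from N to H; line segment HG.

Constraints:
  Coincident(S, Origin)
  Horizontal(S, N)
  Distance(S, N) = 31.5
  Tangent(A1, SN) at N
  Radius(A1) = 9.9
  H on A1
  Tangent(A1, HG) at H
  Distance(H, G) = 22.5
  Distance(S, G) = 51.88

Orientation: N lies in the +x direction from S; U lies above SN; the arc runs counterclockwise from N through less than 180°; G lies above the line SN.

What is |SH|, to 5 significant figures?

42.688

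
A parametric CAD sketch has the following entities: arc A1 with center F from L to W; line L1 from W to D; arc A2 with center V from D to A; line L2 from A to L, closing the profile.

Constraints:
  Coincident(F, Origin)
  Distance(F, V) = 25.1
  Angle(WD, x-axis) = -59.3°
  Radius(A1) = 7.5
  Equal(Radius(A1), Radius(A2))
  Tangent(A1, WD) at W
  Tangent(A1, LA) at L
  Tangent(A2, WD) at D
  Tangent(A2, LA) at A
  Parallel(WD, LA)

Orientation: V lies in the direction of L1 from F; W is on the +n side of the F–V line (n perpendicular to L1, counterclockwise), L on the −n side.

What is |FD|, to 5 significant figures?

26.197

Tangency of A1 to both parallel lines with radius 7.5 puts W and L at F ± 7.5·n: W = (6.4489, 3.8291), L = (-6.4489, -3.8291). Equal radii place D and A the same way about V: D = V + 7.5·n = (19.264, -17.753), A = V − 7.5·n = (6.3657, -25.411). Then |FD| = |D − F| = 26.197.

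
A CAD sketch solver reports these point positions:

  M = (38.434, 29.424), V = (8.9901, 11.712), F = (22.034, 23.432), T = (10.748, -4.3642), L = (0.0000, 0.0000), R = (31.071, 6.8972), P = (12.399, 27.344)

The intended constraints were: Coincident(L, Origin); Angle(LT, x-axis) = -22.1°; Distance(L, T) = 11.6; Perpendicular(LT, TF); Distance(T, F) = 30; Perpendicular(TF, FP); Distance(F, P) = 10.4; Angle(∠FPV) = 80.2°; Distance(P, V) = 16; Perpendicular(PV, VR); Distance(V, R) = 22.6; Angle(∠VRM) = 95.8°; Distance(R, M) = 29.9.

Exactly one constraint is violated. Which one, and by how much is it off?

Distance(R, M) = 29.9 — off by 6.20.

L = (0.00, 0.00) ✓; LT at -22.10° ✓; |LT| = 11.60 ✓; ∠(LT, TF) = 90.00° ✓; |TF| = 30.00 ✓; ∠(TF, FP) = 90.00° ✓; |FP| = 10.40 ✓; ∠FPV = 80.20° ✓; |PV| = 16.00 ✓; ∠(PV, VR) = 90.00° ✓; |VR| = 22.60 ✓; ∠VRM = 95.80° ✓; |RM| = 23.70 ✗.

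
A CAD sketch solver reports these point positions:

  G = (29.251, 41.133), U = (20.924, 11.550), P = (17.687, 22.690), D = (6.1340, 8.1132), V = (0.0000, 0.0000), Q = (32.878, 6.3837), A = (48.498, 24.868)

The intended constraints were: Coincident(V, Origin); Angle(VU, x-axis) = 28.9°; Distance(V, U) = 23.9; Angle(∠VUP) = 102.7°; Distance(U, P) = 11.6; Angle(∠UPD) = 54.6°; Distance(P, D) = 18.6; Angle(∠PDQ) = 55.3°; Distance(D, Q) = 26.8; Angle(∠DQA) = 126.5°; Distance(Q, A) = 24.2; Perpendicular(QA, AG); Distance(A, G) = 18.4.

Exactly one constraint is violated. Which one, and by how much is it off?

Distance(A, G) = 18.4 — off by 6.80.

V = (0.00, 0.00) ✓; VU at 28.90° ✓; |VU| = 23.90 ✓; ∠VUP = 102.7° ✓; |UP| = 11.60 ✓; ∠UPD = 54.60° ✓; |PD| = 18.60 ✓; ∠PDQ = 55.30° ✓; |DQ| = 26.80 ✓; ∠DQA = 126.5° ✓; |QA| = 24.20 ✓; ∠(QA, AG) = 90.00° ✓; |AG| = 25.20 ✗.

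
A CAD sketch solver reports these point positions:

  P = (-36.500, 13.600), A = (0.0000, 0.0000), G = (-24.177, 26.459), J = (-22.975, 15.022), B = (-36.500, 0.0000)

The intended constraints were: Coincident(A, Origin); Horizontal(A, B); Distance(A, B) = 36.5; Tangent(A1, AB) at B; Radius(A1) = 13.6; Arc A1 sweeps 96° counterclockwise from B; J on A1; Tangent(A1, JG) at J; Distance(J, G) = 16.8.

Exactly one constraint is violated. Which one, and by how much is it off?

Distance(J, G) = 16.8 — off by 5.30.

A = (0.00, 0.00) ✓; A.y = 0.00, B.y = 0.00 ✓; |AB| = 36.50 ✓; ∠(PB, BA) = 90.00° ✓; |PB| = 13.60 ✓; bearing(P→J) − bearing(P→B) = 96.00° ✓; |PJ| = 13.60 ✓; ∠(PJ, JG) = 90.00° ✓; |JG| = 11.50 ✗.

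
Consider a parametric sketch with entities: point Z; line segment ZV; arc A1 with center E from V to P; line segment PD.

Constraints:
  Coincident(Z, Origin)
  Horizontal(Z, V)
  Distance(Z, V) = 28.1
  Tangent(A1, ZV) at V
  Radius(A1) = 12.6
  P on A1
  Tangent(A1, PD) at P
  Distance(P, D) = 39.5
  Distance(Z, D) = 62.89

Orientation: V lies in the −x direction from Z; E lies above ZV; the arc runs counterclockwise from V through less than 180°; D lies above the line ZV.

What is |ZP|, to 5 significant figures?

24.241

Checks: |ZV| = 28.10 ✓; |EP| = 12.60 ✓; ∠(EP, PD) = 90.00° ✓; |PD| = 39.50 ✓; |ZD| = 62.89 ✓.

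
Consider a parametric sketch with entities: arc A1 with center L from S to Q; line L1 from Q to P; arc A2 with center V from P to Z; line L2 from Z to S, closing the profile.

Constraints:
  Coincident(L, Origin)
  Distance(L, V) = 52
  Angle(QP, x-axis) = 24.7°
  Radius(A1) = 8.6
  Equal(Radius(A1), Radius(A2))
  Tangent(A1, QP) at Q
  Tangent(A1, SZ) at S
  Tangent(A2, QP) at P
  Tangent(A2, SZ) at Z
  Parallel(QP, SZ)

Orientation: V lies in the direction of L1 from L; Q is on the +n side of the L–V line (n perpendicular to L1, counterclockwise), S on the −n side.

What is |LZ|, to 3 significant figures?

52.7

The slot axis is L1's direction at 24.7°, so u = (cos 24.7°, sin 24.7°) = (0.909, 0.418) and n = (−sin 24.7°, cos 24.7°) = (-0.418, 0.909). L is at the origin and V lies 52.0 along u from L, so V = 52.0·u = (47.2, 21.7). Tangency of A1 to both parallel lines with radius 8.6 puts Q and S at L ± 8.6·n: Q = (-3.59, 7.81), S = (3.59, -7.81). Equal radii place P and Z the same way about V: P = V + 8.6·n = (43.6, 29.5), Z = V − 8.6·n = (50.8, 13.9). Then |LZ| = |Z − L| = 52.7.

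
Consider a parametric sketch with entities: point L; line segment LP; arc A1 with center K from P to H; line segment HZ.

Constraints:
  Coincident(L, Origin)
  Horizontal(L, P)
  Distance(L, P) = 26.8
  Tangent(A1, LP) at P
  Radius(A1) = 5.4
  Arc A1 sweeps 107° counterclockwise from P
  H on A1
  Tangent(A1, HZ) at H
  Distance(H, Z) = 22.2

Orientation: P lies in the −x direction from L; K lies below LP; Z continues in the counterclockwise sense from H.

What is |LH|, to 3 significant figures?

32.7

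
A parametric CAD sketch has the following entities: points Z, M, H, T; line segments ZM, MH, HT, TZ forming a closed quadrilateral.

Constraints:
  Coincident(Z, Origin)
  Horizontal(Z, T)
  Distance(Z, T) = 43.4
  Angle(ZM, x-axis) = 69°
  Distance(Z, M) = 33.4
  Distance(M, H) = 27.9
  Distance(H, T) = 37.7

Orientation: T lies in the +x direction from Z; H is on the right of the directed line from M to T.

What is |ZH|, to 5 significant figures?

7.1052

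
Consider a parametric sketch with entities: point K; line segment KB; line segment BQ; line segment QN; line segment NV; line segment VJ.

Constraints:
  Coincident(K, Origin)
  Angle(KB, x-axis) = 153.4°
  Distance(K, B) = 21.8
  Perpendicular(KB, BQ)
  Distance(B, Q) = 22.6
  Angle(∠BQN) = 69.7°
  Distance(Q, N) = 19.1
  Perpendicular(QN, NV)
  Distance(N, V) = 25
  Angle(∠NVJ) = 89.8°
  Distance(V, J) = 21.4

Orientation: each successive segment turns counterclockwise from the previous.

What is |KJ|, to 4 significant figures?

32.60

K is at the origin; KB runs at 153.4° with length 21.8, so B = (-19.49, 9.761). The perpendicularity gives BQ at right angles to KB, so BQ runs at -116.6°; with |BQ| = 22.6, Q = (-29.61, -10.45). ∠BQN = 69.7° gives QN at -6.300° from the x-axis; with |QN| = 19.1, N = (-10.63, -12.54). The perpendicularity gives NV at right angles to QN, so NV runs at 83.70°; with |NV| = 25.0, V = (-7.884, 12.31). ∠NVJ = 89.8° gives VJ at 173.9° from the x-axis; with |VJ| = 21.4, J = (-29.16, 14.58). Then |KJ| = |J − K| = 32.60.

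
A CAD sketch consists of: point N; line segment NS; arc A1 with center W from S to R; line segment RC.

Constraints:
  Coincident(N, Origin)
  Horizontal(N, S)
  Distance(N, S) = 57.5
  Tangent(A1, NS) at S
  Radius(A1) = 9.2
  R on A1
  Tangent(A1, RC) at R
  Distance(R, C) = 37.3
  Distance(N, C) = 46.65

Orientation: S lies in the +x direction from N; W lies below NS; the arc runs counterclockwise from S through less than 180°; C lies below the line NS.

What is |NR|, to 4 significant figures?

49.90

N is at the origin; NS is horizontal with |NS| = 57.5 and S on the +x side, so S = (57.50, 0.000). Since A1 is tangent to NS there, WS ⟂ NS, so W = S + (0, -9.2) = (57.50, -9.200). Since WR ⟂ RC (tangency), |WC| = √(9.2² + 37.3²) = 38.42 regardless of where R sits on A1. So C lies on both circle(N, 46.65) and circle(W, 38.42); the below-NS intersection is C = (29.84, -35.86). R is the foot of the tangent from C: R = (49.72, -4.297).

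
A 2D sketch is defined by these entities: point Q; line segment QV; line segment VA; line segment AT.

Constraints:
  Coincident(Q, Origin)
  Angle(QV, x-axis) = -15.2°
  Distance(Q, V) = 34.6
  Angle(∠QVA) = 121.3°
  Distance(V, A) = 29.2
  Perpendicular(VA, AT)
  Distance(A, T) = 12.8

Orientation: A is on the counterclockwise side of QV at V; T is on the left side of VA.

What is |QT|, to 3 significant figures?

50.1

Q is at the origin; QV runs at -15.2° with length 34.6, so V = 34.6·(cos -15.2°, sin -15.2°) = (33.4, -9.07). ∠QVA = 121.3°, so VA runs at -15.2° + (180° − 121.3°) = 43.5° from the x-axis; with |VA| = 29.2, A = V + 29.2·(cos 43.5°, sin 43.5°) = (54.6, 11.0). VA ⟂ AT; with |AT| = 12.8 on the left of VA, T = A + 12.8·(-0.688, 0.725) = (45.8, 20.3). Then |QT| = |T − Q| = 50.1.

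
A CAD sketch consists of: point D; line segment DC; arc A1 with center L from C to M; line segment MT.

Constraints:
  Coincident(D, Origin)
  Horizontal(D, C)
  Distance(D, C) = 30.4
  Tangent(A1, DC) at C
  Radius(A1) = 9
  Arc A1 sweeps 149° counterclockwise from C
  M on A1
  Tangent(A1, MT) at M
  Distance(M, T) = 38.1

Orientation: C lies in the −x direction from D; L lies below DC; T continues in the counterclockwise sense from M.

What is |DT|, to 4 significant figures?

36.42

D is at the origin; D and C share the same y with |DC| = 30.4 and C on the −x side, so C = (-30.40, 0.000). Since A1 is tangent to DC there, LC ⟂ DC, so L = C + (0, -9) = (-30.40, -9.000). On A1, C sits at bearing 90° from L; a 149° counterclockwise sweep puts M at bearing 239°, so M = L + 9.0·(cos 239°, sin 239°) = (-35.04, -16.71). Since A1 is tangent to MT there, LM ⟂ MT, so MT runs along (−sin 239°, cos 239°); with |MT| = 38.1, T = (-2.377, -36.34). Then |DT| = |T − D| = 36.42.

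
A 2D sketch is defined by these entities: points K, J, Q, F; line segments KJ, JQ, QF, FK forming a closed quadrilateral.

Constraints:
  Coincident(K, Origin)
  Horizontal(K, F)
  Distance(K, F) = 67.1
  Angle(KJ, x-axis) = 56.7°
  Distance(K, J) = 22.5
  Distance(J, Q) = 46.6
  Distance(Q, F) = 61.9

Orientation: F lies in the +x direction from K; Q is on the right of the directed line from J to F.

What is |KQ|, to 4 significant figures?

30.19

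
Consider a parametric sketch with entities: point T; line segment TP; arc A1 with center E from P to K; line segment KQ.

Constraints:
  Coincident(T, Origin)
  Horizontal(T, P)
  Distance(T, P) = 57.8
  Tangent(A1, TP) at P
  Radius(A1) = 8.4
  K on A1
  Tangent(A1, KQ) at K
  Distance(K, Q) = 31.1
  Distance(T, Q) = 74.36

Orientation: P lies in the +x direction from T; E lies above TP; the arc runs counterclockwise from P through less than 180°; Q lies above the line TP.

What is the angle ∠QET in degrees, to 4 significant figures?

106.7°

Checks: |EK| = 8.400 ✓; ∠(EK, KQ) = 90.00° ✓; |KQ| = 31.10 ✓; |TQ| = 74.36 ✓.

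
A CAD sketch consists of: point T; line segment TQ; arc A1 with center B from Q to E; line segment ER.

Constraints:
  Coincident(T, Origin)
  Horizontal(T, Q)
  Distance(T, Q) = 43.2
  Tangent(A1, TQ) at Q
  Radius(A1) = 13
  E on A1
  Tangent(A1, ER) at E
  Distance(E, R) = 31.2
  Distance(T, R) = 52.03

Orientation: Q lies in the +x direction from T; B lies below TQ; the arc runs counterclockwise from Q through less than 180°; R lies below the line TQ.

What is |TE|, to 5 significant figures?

32.632

Checks: |BQ| = 13.00 ✓; |BE| = 13.00 ✓; ∠(BE, ER) = 90.00° ✓; |ER| = 31.20 ✓; |TR| = 52.03 ✓.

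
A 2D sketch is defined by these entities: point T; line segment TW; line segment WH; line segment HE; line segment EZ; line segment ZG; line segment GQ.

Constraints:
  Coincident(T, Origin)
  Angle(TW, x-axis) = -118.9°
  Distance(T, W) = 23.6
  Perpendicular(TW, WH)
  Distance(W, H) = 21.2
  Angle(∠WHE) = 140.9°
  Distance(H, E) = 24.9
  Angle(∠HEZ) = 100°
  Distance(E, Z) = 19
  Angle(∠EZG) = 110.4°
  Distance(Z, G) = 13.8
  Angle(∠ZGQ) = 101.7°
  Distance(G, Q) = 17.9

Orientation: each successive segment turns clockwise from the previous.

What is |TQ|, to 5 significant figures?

20.144

T is at the origin; TW runs at -118.9° with length 23.6, so W = (-11.405, -20.661). TW is perpendicular to WH, so WH runs at 151.10°; with |WH| = 21.2, H = (-29.965, -10.415). ∠WHE = 140.9° gives HE at 112.00° from the x-axis; with |HE| = 24.9, E = (-39.293, 12.672). ∠HEZ = 100.0° gives EZ at 32.000° from the x-axis; with |EZ| = 19.0, Z = (-23.180, 22.740). ∠EZG = 110.4° gives ZG at -37.600° from the x-axis; with |ZG| = 13.8, G = (-12.247, 14.320). ∠ZGQ = 101.7° gives GQ at -115.90° from the x-axis; with |GQ| = 17.9, Q = (-20.065, -1.7821). Then |TQ| = |Q − T| = 20.144.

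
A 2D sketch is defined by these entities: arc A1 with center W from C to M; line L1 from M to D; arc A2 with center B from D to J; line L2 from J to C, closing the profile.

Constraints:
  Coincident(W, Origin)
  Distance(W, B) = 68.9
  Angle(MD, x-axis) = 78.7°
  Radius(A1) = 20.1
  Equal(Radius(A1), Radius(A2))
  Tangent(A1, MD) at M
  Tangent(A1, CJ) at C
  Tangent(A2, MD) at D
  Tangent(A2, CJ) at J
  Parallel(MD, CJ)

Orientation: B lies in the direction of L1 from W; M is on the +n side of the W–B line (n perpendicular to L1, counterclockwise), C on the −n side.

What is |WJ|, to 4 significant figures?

71.77

The slot axis is L1's direction at 78.7°, so u = (cos 78.7°, sin 78.7°) = (0.1959, 0.9806) and n = (−sin 78.7°, cos 78.7°) = (-0.9806, 0.1959). W is at the origin and B lies 68.9 along u from W, so B = 68.9·u = (13.50, 67.56). Tangency of A1 to both parallel lines with radius 20.1 puts M and C at W ± 20.1·n: M = (-19.71, 3.939), C = (19.71, -3.939). Equal radii place D and J the same way about B: D = B + 20.1·n = (-6.210, 71.50), J = B − 20.1·n = (33.21, 63.63). Then |WJ| = |J − W| = 71.77.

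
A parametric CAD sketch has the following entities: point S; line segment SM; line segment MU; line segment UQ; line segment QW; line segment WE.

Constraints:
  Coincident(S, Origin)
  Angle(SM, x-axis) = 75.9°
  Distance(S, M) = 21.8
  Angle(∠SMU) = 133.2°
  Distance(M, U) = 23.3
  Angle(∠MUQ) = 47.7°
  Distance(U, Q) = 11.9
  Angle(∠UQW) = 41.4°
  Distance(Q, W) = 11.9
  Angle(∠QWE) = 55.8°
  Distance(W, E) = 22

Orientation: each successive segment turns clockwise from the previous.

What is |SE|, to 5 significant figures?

48.814

S is at the origin; SM runs at 75.9° with length 21.8, so M = (5.3108, 21.143). ∠SMU = 133.2° gives MU at 29.100° from the x-axis; with |MU| = 23.3, U = (25.670, 32.475). ∠MUQ = 47.7° gives UQ at -103.20° from the x-axis; with |UQ| = 11.9, Q = (22.952, 20.889). ∠UQW = 41.4° gives QW at 118.20° from the x-axis; with |QW| = 11.9, W = (17.329, 31.377). ∠QWE = 55.8° gives WE at -6.0000° from the x-axis; with |WE| = 22.0, E = (39.208, 29.077). Then |SE| = |E − S| = 48.814.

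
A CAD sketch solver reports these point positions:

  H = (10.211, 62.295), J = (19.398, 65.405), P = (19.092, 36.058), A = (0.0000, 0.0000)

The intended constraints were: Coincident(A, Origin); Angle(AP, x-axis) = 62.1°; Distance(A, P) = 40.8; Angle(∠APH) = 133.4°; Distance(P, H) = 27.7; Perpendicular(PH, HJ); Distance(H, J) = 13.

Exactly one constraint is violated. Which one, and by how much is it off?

Distance(H, J) = 13 — off by 3.30.

A = (0.00, 0.00) ✓; AP at 62.10° ✓; |AP| = 40.80 ✓; ∠APH = 133.4° ✓; |PH| = 27.70 ✓; ∠(PH, HJ) = 90.00° ✓; |HJ| = 9.699 ✗.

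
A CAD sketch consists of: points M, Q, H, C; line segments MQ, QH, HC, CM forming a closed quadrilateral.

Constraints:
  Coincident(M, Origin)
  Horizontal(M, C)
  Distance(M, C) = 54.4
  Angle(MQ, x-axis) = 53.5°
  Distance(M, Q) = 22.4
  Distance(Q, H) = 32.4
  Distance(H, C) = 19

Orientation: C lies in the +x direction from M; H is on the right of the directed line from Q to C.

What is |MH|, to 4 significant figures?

36.44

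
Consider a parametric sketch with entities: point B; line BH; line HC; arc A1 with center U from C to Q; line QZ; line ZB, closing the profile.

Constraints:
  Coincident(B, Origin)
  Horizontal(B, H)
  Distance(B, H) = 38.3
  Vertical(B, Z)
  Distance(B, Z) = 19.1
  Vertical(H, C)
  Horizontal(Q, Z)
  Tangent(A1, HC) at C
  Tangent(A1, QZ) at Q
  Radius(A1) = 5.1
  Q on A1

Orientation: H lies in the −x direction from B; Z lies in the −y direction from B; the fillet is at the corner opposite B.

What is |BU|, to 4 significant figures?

36.03

B is at the origin; B and H share the same y with |BH| = 38.3 and H on the −x side, so H = (-38.30, 0.000). BZ is vertical with |BZ| = 19.1 and Z on the −y side, so Z = (0.000, -19.10). The virtual corner opposite B is at (-38.30, -19.10). The tangent condition forces UC to be normal to HC and A1 meets QZ tangentially, so UQ is at right angles to QZ, with radius 5.1, so the center U sits 5.1 in from both sides at U = (-33.20, -14.00). Then |BU| = |U − B| = 36.03.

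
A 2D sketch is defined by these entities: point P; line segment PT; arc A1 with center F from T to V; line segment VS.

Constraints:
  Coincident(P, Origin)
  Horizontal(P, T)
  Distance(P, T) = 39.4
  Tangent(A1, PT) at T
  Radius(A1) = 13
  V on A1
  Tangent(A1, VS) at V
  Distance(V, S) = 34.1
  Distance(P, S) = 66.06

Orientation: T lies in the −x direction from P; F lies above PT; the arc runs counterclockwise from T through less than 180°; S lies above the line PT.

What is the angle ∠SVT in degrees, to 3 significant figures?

121°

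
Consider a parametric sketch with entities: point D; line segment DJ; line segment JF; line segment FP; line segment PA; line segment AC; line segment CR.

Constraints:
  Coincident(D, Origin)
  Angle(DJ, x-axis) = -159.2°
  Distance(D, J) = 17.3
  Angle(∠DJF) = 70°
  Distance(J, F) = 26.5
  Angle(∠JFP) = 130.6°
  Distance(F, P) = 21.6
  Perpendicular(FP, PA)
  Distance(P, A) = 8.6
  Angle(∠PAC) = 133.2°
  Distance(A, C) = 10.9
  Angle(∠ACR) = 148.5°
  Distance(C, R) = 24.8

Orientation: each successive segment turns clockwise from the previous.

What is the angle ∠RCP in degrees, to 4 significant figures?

128.0°

∠PAC = 133.2° gives AC at -95.40° from the x-axis; with |AC| = 10.9, C = (4.321, 17.34). ∠ACR = 148.5° gives CR at -126.9° from the x-axis; with |CR| = 24.8, R = (-10.57, -2.496). Then cos ∠RCP = CR·CP / (|CR||CP|), giving 128.0°.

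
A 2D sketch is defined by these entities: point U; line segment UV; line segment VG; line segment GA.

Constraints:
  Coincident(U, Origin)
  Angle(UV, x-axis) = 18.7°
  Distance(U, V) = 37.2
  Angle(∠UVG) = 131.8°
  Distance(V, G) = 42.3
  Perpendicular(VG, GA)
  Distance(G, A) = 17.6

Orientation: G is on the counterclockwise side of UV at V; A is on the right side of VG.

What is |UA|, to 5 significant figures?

80.973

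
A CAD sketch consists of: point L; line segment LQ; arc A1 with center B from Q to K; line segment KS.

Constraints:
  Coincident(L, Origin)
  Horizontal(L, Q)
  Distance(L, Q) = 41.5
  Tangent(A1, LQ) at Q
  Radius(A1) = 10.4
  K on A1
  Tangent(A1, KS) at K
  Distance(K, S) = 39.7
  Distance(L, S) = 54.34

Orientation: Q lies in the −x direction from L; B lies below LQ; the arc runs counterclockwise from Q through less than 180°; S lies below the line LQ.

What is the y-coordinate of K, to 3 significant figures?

-16.8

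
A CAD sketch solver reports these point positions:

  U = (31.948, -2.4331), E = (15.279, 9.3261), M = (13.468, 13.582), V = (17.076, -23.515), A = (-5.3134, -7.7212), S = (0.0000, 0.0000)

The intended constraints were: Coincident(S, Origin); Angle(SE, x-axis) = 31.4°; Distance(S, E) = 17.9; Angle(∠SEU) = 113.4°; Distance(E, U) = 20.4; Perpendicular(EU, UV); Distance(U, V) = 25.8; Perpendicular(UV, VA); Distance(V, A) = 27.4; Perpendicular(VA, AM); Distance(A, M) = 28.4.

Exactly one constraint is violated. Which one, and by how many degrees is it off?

Perpendicular(VA, AM) — off by 6.20°.

S = (0.00, 0.00) ✓; SE at 31.40° ✓; |SE| = 17.90 ✓; ∠SEU = 113.4° ✓; |EU| = 20.40 ✓; ∠(EU, UV) = 90.00° ✓; |UV| = 25.80 ✓; ∠(UV, VA) = 90.00° ✓; |VA| = 27.40 ✓; ∠(VA, AM) = 96.20° ✗; |AM| = 28.40 ✓.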